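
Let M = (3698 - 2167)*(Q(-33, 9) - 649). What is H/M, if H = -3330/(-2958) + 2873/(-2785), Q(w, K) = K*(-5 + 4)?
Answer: -64643/691581245495 ≈ -9.3471e-8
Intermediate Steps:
Q(w, K) = -K (Q(w, K) = K*(-1) = -K)
H = 129286/1373005 (H = -3330*(-1/2958) + 2873*(-1/2785) = 555/493 - 2873/2785 = 129286/1373005 ≈ 0.094163)
M = -1007398 (M = (3698 - 2167)*(-1*9 - 649) = 1531*(-9 - 649) = 1531*(-658) = -1007398)
H/M = (129286/1373005)/(-1007398) = (129286/1373005)*(-1/1007398) = -64643/691581245495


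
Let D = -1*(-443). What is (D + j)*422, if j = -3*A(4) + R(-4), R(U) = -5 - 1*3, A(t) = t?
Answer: 178506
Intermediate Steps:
R(U) = -8 (R(U) = -5 - 3 = -8)
j = -20 (j = -3*4 - 8 = -12 - 8 = -20)
D = 443
(D + j)*422 = (443 - 20)*422 = 423*422 = 178506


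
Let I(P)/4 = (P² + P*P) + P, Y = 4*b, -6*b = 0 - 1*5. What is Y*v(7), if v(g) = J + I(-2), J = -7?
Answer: 170/3 ≈ 56.667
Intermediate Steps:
b = ⅚ (b = -(0 - 1*5)/6 = -(0 - 5)/6 = -⅙*(-5) = ⅚ ≈ 0.83333)
Y = 10/3 (Y = 4*(⅚) = 10/3 ≈ 3.3333)
I(P) = 4*P + 8*P² (I(P) = 4*((P² + P*P) + P) = 4*((P² + P²) + P) = 4*(2*P² + P) = 4*(P + 2*P²) = 4*P + 8*P²)
v(g) = 17 (v(g) = -7 + 4*(-2)*(1 + 2*(-2)) = -7 + 4*(-2)*(1 - 4) = -7 + 4*(-2)*(-3) = -7 + 24 = 17)
Y*v(7) = (10/3)*17 = 170/3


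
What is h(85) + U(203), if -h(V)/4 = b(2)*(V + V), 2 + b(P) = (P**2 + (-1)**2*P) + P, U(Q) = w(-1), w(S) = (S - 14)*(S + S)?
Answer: -4050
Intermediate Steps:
w(S) = 2*S*(-14 + S) (w(S) = (-14 + S)*(2*S) = 2*S*(-14 + S))
U(Q) = 30 (U(Q) = 2*(-1)*(-14 - 1) = 2*(-1)*(-15) = 30)
b(P) = -2 + P**2 + 2*P (b(P) = -2 + ((P**2 + (-1)**2*P) + P) = -2 + ((P**2 + 1*P) + P) = -2 + ((P**2 + P) + P) = -2 + ((P + P**2) + P) = -2 + (P**2 + 2*P) = -2 + P**2 + 2*P)
h(V) = -48*V (h(V) = -4*(-2 + 2**2 + 2*2)*(V + V) = -4*(-2 + 4 + 4)*2*V = -24*2*V = -48*V)
h(85) + U(203) = -48*85 + 30 = -4080 + 30 = -4050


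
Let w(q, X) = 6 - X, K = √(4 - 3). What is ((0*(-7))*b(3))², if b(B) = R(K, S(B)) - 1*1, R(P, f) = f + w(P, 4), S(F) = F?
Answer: 0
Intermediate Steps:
K = 1 (K = √1 = 1)
R(P, f) = 2 + f (R(P, f) = f + (6 - 1*4) = f + (6 - 4) = f + 2 = 2 + f)
b(B) = 1 + B (b(B) = (2 + B) - 1*1 = (2 + B) - 1 = 1 + B)
((0*(-7))*b(3))² = ((0*(-7))*(1 + 3))² = (0*4)² = 0² = 0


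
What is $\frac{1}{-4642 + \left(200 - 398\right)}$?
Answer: $- \frac{1}{4840} \approx -0.00020661$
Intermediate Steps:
$\frac{1}{-4642 + \left(200 - 398\right)} = \frac{1}{-4642 - 198} = \frac{1}{-4840} = - \frac{1}{4840}$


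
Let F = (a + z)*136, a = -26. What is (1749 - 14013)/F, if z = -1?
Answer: 511/153 ≈ 3.3399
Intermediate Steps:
F = -3672 (F = (-26 - 1)*136 = -27*136 = -3672)
(1749 - 14013)/F = (1749 - 14013)/(-3672) = -12264*(-1/3672) = 511/153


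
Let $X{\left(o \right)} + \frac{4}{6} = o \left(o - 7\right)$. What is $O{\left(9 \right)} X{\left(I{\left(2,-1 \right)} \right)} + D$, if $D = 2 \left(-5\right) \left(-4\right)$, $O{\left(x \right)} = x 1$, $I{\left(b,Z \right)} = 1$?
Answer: $-20$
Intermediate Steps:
$O{\left(x \right)} = x$
$X{\left(o \right)} = - \frac{2}{3} + o \left(-7 + o\right)$ ($X{\left(o \right)} = - \frac{2}{3} + o \left(o - 7\right) = - \frac{2}{3} + o \left(-7 + o\right)$)
$D = 40$ ($D = \left(-10\right) \left(-4\right) = 40$)
$O{\left(9 \right)} X{\left(I{\left(2,-1 \right)} \right)} + D = 9 \left(- \frac{2}{3} + 1^{2} - 7\right) + 40 = 9 \left(- \frac{2}{3} + 1 - 7\right) + 40 = 9 \left(- \frac{20}{3}\right) + 40 = -60 + 40 = -20$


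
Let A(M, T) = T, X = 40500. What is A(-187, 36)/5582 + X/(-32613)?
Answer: -37482822/30340961 ≈ -1.2354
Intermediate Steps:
A(-187, 36)/5582 + X/(-32613) = 36/5582 + 40500/(-32613) = 36*(1/5582) + 40500*(-1/32613) = 18/2791 - 13500/10871 = -37482822/30340961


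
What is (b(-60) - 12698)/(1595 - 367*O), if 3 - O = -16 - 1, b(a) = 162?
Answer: 12536/5745 ≈ 2.1821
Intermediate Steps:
O = 20 (O = 3 - (-16 - 1) = 3 - 1*(-17) = 3 + 17 = 20)
(b(-60) - 12698)/(1595 - 367*O) = (162 - 12698)/(1595 - 367*20) = -12536/(1595 - 7340) = -12536/(-5745) = -12536*(-1/5745) = 12536/5745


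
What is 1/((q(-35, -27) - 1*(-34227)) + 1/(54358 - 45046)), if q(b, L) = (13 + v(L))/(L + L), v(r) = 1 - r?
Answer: 83808/2868432793 ≈ 2.9217e-5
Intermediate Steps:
q(b, L) = (14 - L)/(2*L) (q(b, L) = (13 + (1 - L))/(L + L) = (14 - L)/((2*L)) = (14 - L)*(1/(2*L)) = (14 - L)/(2*L))
1/((q(-35, -27) - 1*(-34227)) + 1/(54358 - 45046)) = 1/(((½)*(14 - 1*(-27))/(-27) - 1*(-34227)) + 1/(54358 - 45046)) = 1/(((½)*(-1/27)*(14 + 27) + 34227) + 1/9312) = 1/(((½)*(-1/27)*41 + 34227) + 1/9312) = 1/((-41/54 + 34227) + 1/9312) = 1/(1848217/54 + 1/9312) = 1/(2868432793/83808) = 83808/2868432793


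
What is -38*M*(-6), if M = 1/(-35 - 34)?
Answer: -76/23 ≈ -3.3043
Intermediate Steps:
M = -1/69 (M = 1/(-69) = -1/69 ≈ -0.014493)
-38*M*(-6) = -38*(-1/69)*(-6) = (38/69)*(-6) = -76/23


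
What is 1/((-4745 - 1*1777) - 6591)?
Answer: -1/13113 ≈ -7.6260e-5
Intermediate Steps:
1/((-4745 - 1*1777) - 6591) = 1/((-4745 - 1777) - 6591) = 1/(-6522 - 6591) = 1/(-13113) = -1/13113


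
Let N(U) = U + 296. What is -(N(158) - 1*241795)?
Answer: 241341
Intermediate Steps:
N(U) = 296 + U
-(N(158) - 1*241795) = -((296 + 158) - 1*241795) = -(454 - 241795) = -1*(-241341) = 241341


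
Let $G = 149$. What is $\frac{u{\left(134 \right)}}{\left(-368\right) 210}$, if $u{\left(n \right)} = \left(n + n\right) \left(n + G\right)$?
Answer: $- \frac{18961}{19320} \approx -0.98142$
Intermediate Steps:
$u{\left(n \right)} = 2 n \left(149 + n\right)$ ($u{\left(n \right)} = \left(n + n\right) \left(n + 149\right) = 2 n \left(149 + n\right)$)
$\frac{u{\left(134 \right)}}{\left(-368\right) 210} = \frac{2 \cdot 134 \left(149 + 134\right)}{\left(-368\right) 210} = \frac{2 \cdot 134 \cdot 283}{-77280} = 75844 \left(- \frac{1}{77280}\right) = - \frac{18961}{19320}$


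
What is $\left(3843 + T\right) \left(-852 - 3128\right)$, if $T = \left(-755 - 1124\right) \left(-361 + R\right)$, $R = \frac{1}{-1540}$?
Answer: $- \frac{209055740441}{77} \approx -2.715 \cdot 10^{9}$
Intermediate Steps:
$R = - \frac{1}{1540} \approx -0.00064935$
$T = \frac{1044613139}{1540}$ ($T = \left(-755 - 1124\right) \left(-361 - \frac{1}{1540}\right) = \left(-1879\right) \left(- \frac{555941}{1540}\right) = \frac{1044613139}{1540} \approx 6.7832 \cdot 10^{5}$)
$\left(3843 + T\right) \left(-852 - 3128\right) = \left(3843 + \frac{1044613139}{1540}\right) \left(-852 - 3128\right) = \frac{1050531359}{1540} \left(-3980\right) = - \frac{209055740441}{77}$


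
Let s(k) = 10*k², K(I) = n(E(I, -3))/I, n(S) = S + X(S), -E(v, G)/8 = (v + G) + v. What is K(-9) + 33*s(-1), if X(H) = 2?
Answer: 2800/9 ≈ 311.11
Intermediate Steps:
E(v, G) = -16*v - 8*G (E(v, G) = -8*((v + G) + v) = -8*((G + v) + v) = -8*(G + 2*v) = -16*v - 8*G)
n(S) = 2 + S (n(S) = S + 2 = 2 + S)
K(I) = (26 - 16*I)/I (K(I) = (2 + (-16*I - 8*(-3)))/I = (2 + (-16*I + 24))/I = (2 + (24 - 16*I))/I = (26 - 16*I)/I)
K(-9) + 33*s(-1) = (-16 + 26/(-9)) + 33*(10*(-1)²) = (-16 + 26*(-⅑)) + 33*(10*1) = (-16 - 26/9) + 33*10 = -170/9 + 330 = 2800/9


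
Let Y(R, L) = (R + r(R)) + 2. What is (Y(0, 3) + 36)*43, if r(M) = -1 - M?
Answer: 1591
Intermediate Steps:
Y(R, L) = 1 (Y(R, L) = (R + (-1 - R)) + 2 = -1 + 2 = 1)
(Y(0, 3) + 36)*43 = (1 + 36)*43 = 37*43 = 1591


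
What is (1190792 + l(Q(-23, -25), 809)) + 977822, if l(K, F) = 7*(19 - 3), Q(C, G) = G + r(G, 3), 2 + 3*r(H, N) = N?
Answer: 2168726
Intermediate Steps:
r(H, N) = -⅔ + N/3
Q(C, G) = ⅓ + G (Q(C, G) = G + (-⅔ + (⅓)*3) = G + (-⅔ + 1) = G + ⅓ = ⅓ + G)
l(K, F) = 112 (l(K, F) = 7*16 = 112)
(1190792 + l(Q(-23, -25), 809)) + 977822 = (1190792 + 112) + 977822 = 1190904 + 977822 = 2168726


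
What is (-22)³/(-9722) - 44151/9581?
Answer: -163608767/46573241 ≈ -3.5129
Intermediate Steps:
(-22)³/(-9722) - 44151/9581 = -10648*(-1/9722) - 44151*1/9581 = 5324/4861 - 44151/9581 = -163608767/46573241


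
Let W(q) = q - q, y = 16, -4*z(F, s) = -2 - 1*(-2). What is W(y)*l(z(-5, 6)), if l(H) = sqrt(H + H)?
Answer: 0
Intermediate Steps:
z(F, s) = 0 (z(F, s) = -(-2 - 1*(-2))/4 = -(-2 + 2)/4 = -1/4*0 = 0)
l(H) = sqrt(2)*sqrt(H) (l(H) = sqrt(2*H) = sqrt(2)*sqrt(H))
W(q) = 0
W(y)*l(z(-5, 6)) = 0*(sqrt(2)*sqrt(0)) = 0*(sqrt(2)*0) = 0*0 = 0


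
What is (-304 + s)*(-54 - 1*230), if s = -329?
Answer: 179772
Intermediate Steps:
(-304 + s)*(-54 - 1*230) = (-304 - 329)*(-54 - 1*230) = -633*(-54 - 230) = -633*(-284) = 179772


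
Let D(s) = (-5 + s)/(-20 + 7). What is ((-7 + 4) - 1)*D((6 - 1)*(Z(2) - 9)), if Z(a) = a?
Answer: -160/13 ≈ -12.308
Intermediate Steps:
D(s) = 5/13 - s/13 (D(s) = (-5 + s)/(-13) = (-5 + s)*(-1/13) = 5/13 - s/13)
((-7 + 4) - 1)*D((6 - 1)*(Z(2) - 9)) = ((-7 + 4) - 1)*(5/13 - (6 - 1)*(2 - 9)/13) = (-3 - 1)*(5/13 - 5*(-7)/13) = -4*(5/13 - 1/13*(-35)) = -4*(5/13 + 35/13) = -4*40/13 = -160/13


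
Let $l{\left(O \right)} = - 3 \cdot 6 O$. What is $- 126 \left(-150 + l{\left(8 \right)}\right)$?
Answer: $37044$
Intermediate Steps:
$l{\left(O \right)} = - 18 O$
$- 126 \left(-150 + l{\left(8 \right)}\right) = - 126 \left(-150 - 144\right) = \left(-126\right) \left(-294\right) = 37044$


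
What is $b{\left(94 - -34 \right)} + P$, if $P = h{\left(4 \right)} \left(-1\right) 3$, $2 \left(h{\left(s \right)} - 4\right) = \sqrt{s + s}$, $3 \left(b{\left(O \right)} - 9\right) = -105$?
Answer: $-38 - 3 \sqrt{2} \approx -42.243$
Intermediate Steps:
$b{\left(O \right)} = -26$ ($b{\left(O \right)} = 9 + \frac{1}{3} \left(-105\right) = 9 - 35 = -26$)
$h{\left(s \right)} = 4 + \frac{\sqrt{2} \sqrt{s}}{2}$ ($h{\left(s \right)} = 4 + \frac{\sqrt{s + s}}{2} = 4 + \frac{\sqrt{2 s}}{2} = 4 + \frac{\sqrt{2} \sqrt{s}}{2}$)
$P = -12 - 3 \sqrt{2}$ ($P = \left(4 + \frac{\sqrt{2} \sqrt{4}}{2}\right) \left(-1\right) 3 = \left(4 + \frac{1}{2} \sqrt{2} \cdot 2\right) \left(-1\right) 3 = \left(4 + \sqrt{2}\right) \left(-1\right) 3 = \left(-4 - \sqrt{2}\right) 3 = -12 - 3 \sqrt{2} \approx -16.243$)
$b{\left(94 - -34 \right)} + P = -26 - \left(12 + 3 \sqrt{2}\right) = -38 - 3 \sqrt{2}$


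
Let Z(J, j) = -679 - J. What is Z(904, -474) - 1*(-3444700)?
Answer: 3443117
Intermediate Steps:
Z(904, -474) - 1*(-3444700) = (-679 - 1*904) - 1*(-3444700) = (-679 - 904) + 3444700 = -1583 + 3444700 = 3443117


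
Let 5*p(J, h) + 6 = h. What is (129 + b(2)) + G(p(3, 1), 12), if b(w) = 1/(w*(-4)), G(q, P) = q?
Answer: 1023/8 ≈ 127.88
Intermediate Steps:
p(J, h) = -6/5 + h/5
b(w) = -1/(4*w) (b(w) = 1/(-4*w) = -1/(4*w))
(129 + b(2)) + G(p(3, 1), 12) = (129 - ¼/2) + (-6/5 + (⅕)*1) = (129 - ¼*½) + (-6/5 + ⅕) = (129 - ⅛) - 1 = 1031/8 - 1 = 1023/8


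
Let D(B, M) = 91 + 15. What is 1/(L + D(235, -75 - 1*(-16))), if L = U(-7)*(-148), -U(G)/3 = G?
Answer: -1/3002 ≈ -0.00033311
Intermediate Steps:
U(G) = -3*G
D(B, M) = 106
L = -3108 (L = -3*(-7)*(-148) = 21*(-148) = -3108)
1/(L + D(235, -75 - 1*(-16))) = 1/(-3108 + 106) = 1/(-3002) = -1/3002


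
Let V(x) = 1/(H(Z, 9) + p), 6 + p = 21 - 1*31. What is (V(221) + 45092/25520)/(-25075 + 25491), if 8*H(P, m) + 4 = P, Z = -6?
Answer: 752317/183131520 ≈ 0.0041081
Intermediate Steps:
H(P, m) = -½ + P/8
p = -16 (p = -6 + (21 - 1*31) = -6 + (21 - 31) = -6 - 10 = -16)
V(x) = -4/69 (V(x) = 1/((-½ + (⅛)*(-6)) - 16) = 1/((-½ - ¾) - 16) = 1/(-5/4 - 16) = 1/(-69/4) = -4/69)
(V(221) + 45092/25520)/(-25075 + 25491) = (-4/69 + 45092/25520)/(-25075 + 25491) = (-4/69 + 45092*(1/25520))/416 = (-4/69 + 11273/6380)*(1/416) = (752317/440220)*(1/416) = 752317/183131520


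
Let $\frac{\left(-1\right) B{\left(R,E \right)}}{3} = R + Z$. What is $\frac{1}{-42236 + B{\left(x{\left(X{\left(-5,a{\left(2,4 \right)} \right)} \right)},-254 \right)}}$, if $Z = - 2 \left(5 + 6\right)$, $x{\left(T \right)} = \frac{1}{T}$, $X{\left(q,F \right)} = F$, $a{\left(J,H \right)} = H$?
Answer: $- \frac{4}{168683} \approx -2.3713 \cdot 10^{-5}$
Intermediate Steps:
$Z = -22$ ($Z = \left(-2\right) 11 = -22$)
$B{\left(R,E \right)} = 66 - 3 R$ ($B{\left(R,E \right)} = - 3 \left(R - 22\right) = - 3 \left(-22 + R\right) = 66 - 3 R$)
$\frac{1}{-42236 + B{\left(x{\left(X{\left(-5,a{\left(2,4 \right)} \right)} \right)},-254 \right)}} = \frac{1}{-42236 + \left(66 - \frac{3}{4}\right)} = \frac{1}{-42236 + \frac{261}{4}} = \frac{1}{- \frac{168683}{4}} = - \frac{4}{168683}$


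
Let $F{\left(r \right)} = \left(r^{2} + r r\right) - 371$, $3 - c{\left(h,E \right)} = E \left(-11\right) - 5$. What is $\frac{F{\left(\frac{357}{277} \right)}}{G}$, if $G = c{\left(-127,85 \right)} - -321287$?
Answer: $- \frac{28211561}{24724385670} \approx -0.001141$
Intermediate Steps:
$c{\left(h,E \right)} = 8 + 11 E$ ($c{\left(h,E \right)} = 3 - \left(E \left(-11\right) - 5\right) = 3 - \left(- 11 E - 5\right) = 3 - \left(-5 - 11 E\right) = 3 + \left(5 + 11 E\right) = 8 + 11 E$)
$G = 322230$ ($G = \left(8 + 11 \cdot 85\right) - -321287 = \left(8 + 935\right) + 321287 = 943 + 321287 = 322230$)
$F{\left(r \right)} = -371 + 2 r^{2}$ ($F{\left(r \right)} = \left(r^{2} + r^{2}\right) - 371 = 2 r^{2} - 371 = -371 + 2 r^{2}$)
$\frac{F{\left(\frac{357}{277} \right)}}{G} = \frac{-371 + 2 \left(\frac{357}{277}\right)^{2}}{322230} = \left(-371 + 2 \left(357 \cdot \frac{1}{277}\right)^{2}\right) \frac{1}{322230} = \left(-371 + 2 \left(\frac{357}{277}\right)^{2}\right) \frac{1}{322230} = \left(-371 + 2 \cdot \frac{127449}{76729}\right) \frac{1}{322230} = \left(-371 + \frac{254898}{76729}\right) \frac{1}{322230} = \left(- \frac{28211561}{76729}\right) \frac{1}{322230} = - \frac{28211561}{24724385670}$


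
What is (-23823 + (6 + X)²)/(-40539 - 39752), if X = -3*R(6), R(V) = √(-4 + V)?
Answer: 23769/80291 + 36*√2/80291 ≈ 0.29667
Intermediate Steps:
X = -3*√2 (X = -3*√(-4 + 6) = -3*√2 ≈ -4.2426)
(-23823 + (6 + X)²)/(-40539 - 39752) = (-23823 + (6 - 3*√2)²)/(-40539 - 39752) = (-23823 + (6 - 3*√2)²)/(-80291) = (-23823 + (6 - 3*√2)²)*(-1/80291) = 23823/80291 - (6 - 3*√2)²/80291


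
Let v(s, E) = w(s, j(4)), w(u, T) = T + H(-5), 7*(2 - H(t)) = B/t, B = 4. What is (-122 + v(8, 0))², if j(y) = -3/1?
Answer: 18498601/1225 ≈ 15101.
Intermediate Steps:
j(y) = -3 (j(y) = -3*1 = -3)
H(t) = 2 - 4/(7*t)
w(u, T) = 74/35 + T (w(u, T) = T + (2 - 4/7/(-5)) = T + (2 - 4/7*(-⅕)) = T + (2 + 4/35) = T + 74/35 = 74/35 + T)
v(s, E) = -31/35 (v(s, E) = 74/35 - 3 = -31/35)
(-122 + v(8, 0))² = (-122 - 31/35)² = (-4301/35)² = 18498601/1225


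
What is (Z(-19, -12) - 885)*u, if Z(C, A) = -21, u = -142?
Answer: 128652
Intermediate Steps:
(Z(-19, -12) - 885)*u = (-21 - 885)*(-142) = -906*(-142) = 128652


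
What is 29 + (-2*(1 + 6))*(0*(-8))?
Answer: 29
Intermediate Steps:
29 + (-2*(1 + 6))*(0*(-8)) = 29 - 2*7*0 = 29 - 14*0 = 29 + 0 = 29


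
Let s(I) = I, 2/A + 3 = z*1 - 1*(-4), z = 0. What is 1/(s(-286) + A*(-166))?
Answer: -1/618 ≈ -0.0016181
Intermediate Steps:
A = 2 (A = 2/(-3 + (0*1 - 1*(-4))) = 2/(-3 + (0 + 4)) = 2/(-3 + 4) = 2/1 = 2*1 = 2)
1/(s(-286) + A*(-166)) = 1/(-286 + 2*(-166)) = 1/(-286 - 332) = 1/(-618) = -1/618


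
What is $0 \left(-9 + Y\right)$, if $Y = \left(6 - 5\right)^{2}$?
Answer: $0$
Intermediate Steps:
$Y = 1$ ($Y = 1^{2} = 1$)
$0 \left(-9 + Y\right) = 0 \left(-9 + 1\right) = 0 \left(-8\right) = 0$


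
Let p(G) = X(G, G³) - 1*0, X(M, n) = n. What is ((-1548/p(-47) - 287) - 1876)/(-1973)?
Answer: 224567601/204842779 ≈ 1.0963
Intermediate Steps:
p(G) = G³ (p(G) = G³ - 1*0 = G³ + 0 = G³)
((-1548/p(-47) - 287) - 1876)/(-1973) = ((-1548/((-47)³) - 287) - 1876)/(-1973) = ((-1548/(-103823) - 287) - 1876)*(-1/1973) = ((-1548*(-1/103823) - 287) - 1876)*(-1/1973) = ((1548/103823 - 287) - 1876)*(-1/1973) = (-29795653/103823 - 1876)*(-1/1973) = -224567601/103823*(-1/1973) = 224567601/204842779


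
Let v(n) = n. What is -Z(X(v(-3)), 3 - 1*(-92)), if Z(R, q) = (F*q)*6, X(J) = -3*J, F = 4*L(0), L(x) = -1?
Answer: 2280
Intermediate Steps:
F = -4 (F = 4*(-1) = -4)
Z(R, q) = -24*q (Z(R, q) = -4*q*6 = -24*q)
-Z(X(v(-3)), 3 - 1*(-92)) = -(-24)*(3 - 1*(-92)) = -(-24)*(3 + 92) = -(-24)*95 = -1*(-2280) = 2280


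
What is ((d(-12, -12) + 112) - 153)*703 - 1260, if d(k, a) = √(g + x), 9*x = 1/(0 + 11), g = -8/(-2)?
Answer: -30083 + 703*√4367/33 ≈ -28675.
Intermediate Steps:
g = 4 (g = -8*(-½) = 4)
x = 1/99 (x = 1/(9*(0 + 11)) = (⅑)/11 = (⅑)*(1/11) = 1/99 ≈ 0.010101)
d(k, a) = √4367/33 (d(k, a) = √(4 + 1/99) = √(397/99) = √4367/33)
((d(-12, -12) + 112) - 153)*703 - 1260 = ((√4367/33 + 112) - 153)*703 - 1260 = ((112 + √4367/33) - 153)*703 - 1260 = (-41 + √4367/33)*703 - 1260 = (-28823 + 703*√4367/33) - 1260 = -30083 + 703*√4367/33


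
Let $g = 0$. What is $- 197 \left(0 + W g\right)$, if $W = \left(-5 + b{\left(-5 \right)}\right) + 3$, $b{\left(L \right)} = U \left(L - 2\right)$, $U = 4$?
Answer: $0$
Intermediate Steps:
$b{\left(L \right)} = -8 + 4 L$ ($b{\left(L \right)} = 4 \left(L - 2\right) = 4 \left(-2 + L\right) = -8 + 4 L$)
$W = -30$ ($W = \left(-5 + \left(-8 + 4 \left(-5\right)\right)\right) + 3 = \left(-5 - 28\right) + 3 = -33 + 3 = -30$)
$- 197 \left(0 + W g\right) = - 197 \left(0 - 0\right) = - 197 \left(0 + 0\right) = \left(-197\right) 0 = 0$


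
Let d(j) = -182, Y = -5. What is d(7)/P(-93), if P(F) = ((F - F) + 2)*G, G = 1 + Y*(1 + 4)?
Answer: 91/24 ≈ 3.7917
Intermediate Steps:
G = -24 (G = 1 - 5*(1 + 4) = 1 - 5*5 = 1 - 25 = -24)
P(F) = -48 (P(F) = ((F - F) + 2)*(-24) = (0 + 2)*(-24) = 2*(-24) = -48)
d(7)/P(-93) = -182/(-48) = -182*(-1/48) = 91/24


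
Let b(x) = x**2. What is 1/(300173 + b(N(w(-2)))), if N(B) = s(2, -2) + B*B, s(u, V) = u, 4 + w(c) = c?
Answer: 1/301617 ≈ 3.3155e-6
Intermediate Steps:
w(c) = -4 + c
N(B) = 2 + B**2 (N(B) = 2 + B*B = 2 + B**2)
1/(300173 + b(N(w(-2)))) = 1/(300173 + (2 + (-4 - 2)**2)**2) = 1/(300173 + (2 + (-6)**2)**2) = 1/(300173 + (2 + 36)**2) = 1/(300173 + 38**2) = 1/(300173 + 1444) = 1/301617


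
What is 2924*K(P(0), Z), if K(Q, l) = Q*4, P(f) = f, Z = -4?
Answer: 0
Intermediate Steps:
K(Q, l) = 4*Q
2924*K(P(0), Z) = 2924*(4*0) = 2924*0 = 0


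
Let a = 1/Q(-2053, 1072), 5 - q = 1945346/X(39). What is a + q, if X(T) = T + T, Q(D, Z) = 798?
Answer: -19898395/798 ≈ -24935.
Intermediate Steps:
X(T) = 2*T
q = -74806/3 (q = 5 - 1945346/(2*39) = 5 - 1945346/78 = 5 - 1*74821/3 = 5 - 74821/3 = -74806/3 ≈ -24935.)
a = 1/798 ≈ 0.0012531
a + q = 1/798 - 74806/3 = -19898395/798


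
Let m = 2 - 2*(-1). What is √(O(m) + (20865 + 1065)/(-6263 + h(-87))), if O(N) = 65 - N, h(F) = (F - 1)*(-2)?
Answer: √236295311/2029 ≈ 7.5761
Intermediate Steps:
h(F) = 2 - 2*F (h(F) = (-1 + F)*(-2) = 2 - 2*F)
m = 4 (m = 2 + 2 = 4)
√(O(m) + (20865 + 1065)/(-6263 + h(-87))) = √((65 - 1*4) + (20865 + 1065)/(-6263 + (2 - 2*(-87)))) = √((65 - 4) + 21930/(-6263 + (2 + 174))) = √(61 + 21930/(-6263 + 176)) = √(61 + 21930/(-6087)) = √(61 + 21930*(-1/6087)) = √(61 - 7310/2029) = √(116459/2029) = √236295311/2029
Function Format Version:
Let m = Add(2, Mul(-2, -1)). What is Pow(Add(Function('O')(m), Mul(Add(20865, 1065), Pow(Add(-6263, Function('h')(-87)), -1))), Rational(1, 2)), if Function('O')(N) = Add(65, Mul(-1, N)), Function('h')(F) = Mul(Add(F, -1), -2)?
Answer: Mul(Rational(1, 2029), Pow(236295311, Rational(1, 2))) ≈ 7.5761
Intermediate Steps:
Function('h')(F) = Add(2, Mul(-2, F)) (Function('h')(F) = Mul(Add(-1, F), -2) = Add(2, Mul(-2, F)))
m = 4 (m = Add(2, 2) = 4)
Pow(Add(Function('O')(m), Mul(Add(20865, 1065), Pow(Add(-6263, Function('h')(-87)), -1))), Rational(1, 2)) = Pow(Add(Add(65, Mul(-1, 4)), Mul(Add(20865, 1065), Pow(Add(-6263, Add(2, Mul(-2, -87))), -1))), Rational(1, 2)) = Pow(Add(Add(65, -4), Mul(21930, Pow(Add(-6263, Add(2, 174)), -1))), Rational(1, 2)) = Pow(Add(61, Mul(21930, Pow(Add(-6263, 176), -1))), Rational(1, 2)) = Pow(Add(61, Mul(21930, Pow(-6087, -1))), Rational(1, 2)) = Pow(Add(61, Mul(21930, Rational(-1, 6087))), Rational(1, 2)) = Pow(Add(61, Rational(-7310, 2029)), Rational(1, 2)) = Pow(Rational(116459, 2029), Rational(1, 2)) = Mul(Rational(1, 2029), Pow(236295311, Rational(1, 2)))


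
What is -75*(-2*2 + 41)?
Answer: -2775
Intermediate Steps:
-75*(-2*2 + 41) = -75*(-4 + 41) = -75*37 = -2775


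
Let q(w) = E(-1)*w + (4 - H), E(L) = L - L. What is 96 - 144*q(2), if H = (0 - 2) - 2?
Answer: -1056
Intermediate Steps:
E(L) = 0
H = -4 (H = -2 - 2 = -4)
q(w) = 8 (q(w) = 0*w + (4 - 1*(-4)) = 0 + (4 + 4) = 0 + 8 = 8)
96 - 144*q(2) = 96 - 144*8 = 96 - 1152 = -1056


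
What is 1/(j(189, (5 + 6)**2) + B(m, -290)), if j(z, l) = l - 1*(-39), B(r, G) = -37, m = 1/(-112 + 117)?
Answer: 1/123 ≈ 0.0081301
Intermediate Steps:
m = 1/5 ≈ 0.20000
j(z, l) = 39 + l (j(z, l) = l + 39 = 39 + l)
1/(j(189, (5 + 6)**2) + B(m, -290)) = 1/((39 + (5 + 6)**2) - 37) = 1/((39 + 11**2) - 37) = 1/((39 + 121) - 37) = 1/(160 - 37) = 1/123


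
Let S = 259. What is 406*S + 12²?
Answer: 105298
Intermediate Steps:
406*S + 12² = 406*259 + 12² = 105154 + 144 = 105298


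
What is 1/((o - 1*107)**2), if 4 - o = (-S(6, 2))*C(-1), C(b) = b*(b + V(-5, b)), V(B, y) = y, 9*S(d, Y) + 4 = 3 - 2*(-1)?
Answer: 81/855625 ≈ 9.4668e-5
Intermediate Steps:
S(d, Y) = 1/9 (S(d, Y) = -4/9 + (3 - 2*(-1))/9 = -4/9 + (3 + 2)/9 = -4/9 + (1/9)*5 = -4/9 + 5/9 = 1/9)
C(b) = 2*b**2 (C(b) = b*(b + b) = b*(2*b) = 2*b**2)
o = 38/9 (o = 4 - (-1*1/9)*2*(-1)**2 = 4 - (-1)*2*1/9 = 4 - (-1)*2/9 = 4 - 1*(-2/9) = 4 + 2/9 = 38/9 ≈ 4.2222)
1/((o - 1*107)**2) = 1/((38/9 - 1*107)**2) = 1/((38/9 - 107)**2) = 1/((-925/9)**2) = 1/(855625/81) = 81/855625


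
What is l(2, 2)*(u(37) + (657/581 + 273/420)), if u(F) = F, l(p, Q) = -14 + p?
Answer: -1351899/2905 ≈ -465.37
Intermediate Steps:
l(2, 2)*(u(37) + (657/581 + 273/420)) = (-14 + 2)*(37 + (657/581 + 273/420)) = -12*(37 + (657*(1/581) + 273*(1/420))) = -12*(37 + (657/581 + 13/20)) = -12*(37 + 20693/11620) = -12*450633/11620 = -1351899/2905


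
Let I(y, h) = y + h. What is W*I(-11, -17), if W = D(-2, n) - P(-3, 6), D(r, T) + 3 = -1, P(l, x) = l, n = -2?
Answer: 28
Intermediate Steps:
I(y, h) = h + y
D(r, T) = -4 (D(r, T) = -3 - 1 = -4)
W = -1 (W = -4 - 1*(-3) = -4 + 3 = -1)
W*I(-11, -17) = -(-17 - 11) = -1*(-28) = 28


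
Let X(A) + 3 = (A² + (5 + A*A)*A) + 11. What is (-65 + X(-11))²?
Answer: 1747684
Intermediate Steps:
X(A) = 8 + A² + A*(5 + A²) (X(A) = -3 + ((A² + (5 + A*A)*A) + 11) = -3 + ((A² + (5 + A²)*A) + 11) = -3 + ((A² + A*(5 + A²)) + 11) = -3 + (11 + A² + A*(5 + A²)) = 8 + A² + A*(5 + A²))
(-65 + X(-11))² = (-65 + (8 + (-11)² + (-11)³ + 5*(-11)))² = (-65 + (8 + 121 - 1331 - 55))² = (-65 - 1257)² = (-1322)² = 1747684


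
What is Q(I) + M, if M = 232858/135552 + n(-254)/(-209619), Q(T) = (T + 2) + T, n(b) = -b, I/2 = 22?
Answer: 434343625469/4735712448 ≈ 91.717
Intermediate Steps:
I = 44 (I = 2*22 = 44)
Q(T) = 2 + 2*T (Q(T) = (2 + T) + T = 2 + 2*T)
M = 8129505149/4735712448 (M = 232858/135552 - 1*(-254)/(-209619) = 232858*(1/135552) + 254*(-1/209619) = 116429/67776 - 254/209619 = 8129505149/4735712448 ≈ 1.7166)
Q(I) + M = (2 + 2*44) + 8129505149/4735712448 = (2 + 88) + 8129505149/4735712448 = 90 + 8129505149/4735712448 = 434343625469/4735712448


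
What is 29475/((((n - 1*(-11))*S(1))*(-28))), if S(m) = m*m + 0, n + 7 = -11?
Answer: 29475/196 ≈ 150.38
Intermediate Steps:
n = -18 (n = -7 - 11 = -18)
S(m) = m² (S(m) = m² + 0 = m²)
29475/((((n - 1*(-11))*S(1))*(-28))) = 29475/((((-18 - 1*(-11))*1²)*(-28))) = 29475/((((-18 + 11)*1)*(-28))) = 29475/((-7*1*(-28))) = 29475/((-7*(-28))) = 29475/196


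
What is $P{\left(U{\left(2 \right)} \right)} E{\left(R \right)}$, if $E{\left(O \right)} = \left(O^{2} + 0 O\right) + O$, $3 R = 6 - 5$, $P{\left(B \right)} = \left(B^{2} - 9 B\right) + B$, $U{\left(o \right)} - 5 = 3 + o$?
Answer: $\frac{80}{9} \approx 8.8889$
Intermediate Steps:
$U{\left(o \right)} = 8 + o$ ($U{\left(o \right)} = 5 + \left(3 + o\right) = 8 + o$)
$P{\left(B \right)} = B^{2} - 8 B$
$R = \frac{1}{3}$ ($R = \frac{6 - 5}{3} = \frac{1}{3} \cdot 1 = \frac{1}{3} \approx 0.33333$)
$E{\left(O \right)} = O + O^{2}$ ($E{\left(O \right)} = \left(O^{2} + 0\right) + O = O^{2} + O = O + O^{2}$)
$P{\left(U{\left(2 \right)} \right)} E{\left(R \right)} = \left(8 + 2\right) \left(-8 + \left(8 + 2\right)\right) \frac{1 + \frac{1}{3}}{3} = 10 \left(-8 + 10\right) \frac{1}{3} \cdot \frac{4}{3} = 10 \cdot 2 \cdot \frac{4}{9} = 20 \cdot \frac{4}{9} = \frac{80}{9}$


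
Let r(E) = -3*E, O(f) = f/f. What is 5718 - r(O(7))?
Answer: 5721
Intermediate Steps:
O(f) = 1
5718 - r(O(7)) = 5718 - (-3) = 5718 - 1*(-3) = 5718 + 3 = 5721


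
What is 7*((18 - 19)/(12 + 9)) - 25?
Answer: -76/3 ≈ -25.333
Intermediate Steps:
7*((18 - 19)/(12 + 9)) - 25 = 7*(-1/21) - 25 = -1/3 - 25 = -76/3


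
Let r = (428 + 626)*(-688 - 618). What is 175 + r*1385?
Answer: -1906485565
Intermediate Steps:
r = -1376524 (r = 1054*(-1306) = -1376524)
175 + r*1385 = 175 - 1376524*1385 = 175 - 1906485740 = -1906485565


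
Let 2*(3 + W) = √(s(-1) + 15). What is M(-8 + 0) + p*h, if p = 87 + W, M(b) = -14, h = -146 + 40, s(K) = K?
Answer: -8918 - 53*√14 ≈ -9116.3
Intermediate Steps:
W = -3 + √14/2 (W = -3 + √(-1 + 15)/2 = -3 + √14/2 ≈ -1.1292)
h = -106
p = 84 + √14/2 (p = 87 + (-3 + √14/2) = 84 + √14/2 ≈ 85.871)
M(-8 + 0) + p*h = -14 + (84 + √14/2)*(-106) = -14 + (-8904 - 53*√14) = -8918 - 53*√14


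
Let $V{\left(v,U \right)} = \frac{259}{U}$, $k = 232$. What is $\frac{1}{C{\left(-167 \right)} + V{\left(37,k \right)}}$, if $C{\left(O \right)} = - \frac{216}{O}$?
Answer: $\frac{38744}{93365} \approx 0.41497$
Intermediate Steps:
$\frac{1}{C{\left(-167 \right)} + V{\left(37,k \right)}} = \frac{1}{- \frac{216}{-167} + \frac{259}{232}} = \frac{1}{\left(-216\right) \left(- \frac{1}{167}\right) + 259 \cdot \frac{1}{232}} = \frac{1}{\frac{216}{167} + \frac{259}{232}} = \frac{1}{\frac{93365}{38744}} = \frac{38744}{93365}$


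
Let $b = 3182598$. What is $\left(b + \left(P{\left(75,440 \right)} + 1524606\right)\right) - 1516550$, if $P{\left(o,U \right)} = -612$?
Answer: $3190042$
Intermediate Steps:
$\left(b + \left(P{\left(75,440 \right)} + 1524606\right)\right) - 1516550 = \left(3182598 + \left(-612 + 1524606\right)\right) - 1516550 = \left(3182598 + 1523994\right) - 1516550 = 4706592 - 1516550 = 3190042$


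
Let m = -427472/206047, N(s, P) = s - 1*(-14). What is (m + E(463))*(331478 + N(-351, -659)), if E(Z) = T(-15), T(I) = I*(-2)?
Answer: 1905364783258/206047 ≈ 9.2472e+6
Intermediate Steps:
N(s, P) = 14 + s (N(s, P) = s + 14 = 14 + s)
m = -427472/206047 (m = -427472*1/206047 = -427472/206047 ≈ -2.0746)
T(I) = -2*I
E(Z) = 30 (E(Z) = -2*(-15) = 30)
(m + E(463))*(331478 + N(-351, -659)) = (-427472/206047 + 30)*(331478 + (14 - 351)) = 5753938*(331478 - 337)/206047 = (5753938/206047)*331141 = 1905364783258/206047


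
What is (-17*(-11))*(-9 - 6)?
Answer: -2805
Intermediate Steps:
(-17*(-11))*(-9 - 6) = 187*(-15) = -2805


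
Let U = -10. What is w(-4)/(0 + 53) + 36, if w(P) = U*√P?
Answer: 36 - 20*I/53 ≈ 36.0 - 0.37736*I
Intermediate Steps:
w(P) = -10*√P
w(-4)/(0 + 53) + 36 = (-20*I)/(0 + 53) + 36 = -20*I/53 + 36 = 36 - 20*I/53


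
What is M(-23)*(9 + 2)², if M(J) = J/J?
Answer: 121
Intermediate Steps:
M(J) = 1
M(-23)*(9 + 2)² = 1*(9 + 2)² = 1*11² = 1*121 = 121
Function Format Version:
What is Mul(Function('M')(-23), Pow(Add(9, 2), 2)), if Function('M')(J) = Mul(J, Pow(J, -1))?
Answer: 121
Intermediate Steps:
Function('M')(J) = 1
Mul(Function('M')(-23), Pow(Add(9, 2), 2)) = Mul(1, Pow(Add(9, 2), 2)) = Mul(1, Pow(11, 2)) = Mul(1, 121) = 121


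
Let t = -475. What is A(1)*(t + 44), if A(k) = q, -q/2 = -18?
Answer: -15516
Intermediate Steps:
q = 36 (q = -2*(-18) = 36)
A(k) = 36
A(1)*(t + 44) = 36*(-475 + 44) = 36*(-431) = -15516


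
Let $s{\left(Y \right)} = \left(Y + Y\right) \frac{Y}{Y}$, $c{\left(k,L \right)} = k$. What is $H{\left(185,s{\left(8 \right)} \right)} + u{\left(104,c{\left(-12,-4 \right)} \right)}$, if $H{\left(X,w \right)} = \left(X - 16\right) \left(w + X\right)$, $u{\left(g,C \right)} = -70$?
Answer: $33899$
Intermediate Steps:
$s{\left(Y \right)} = 2 Y$ ($s{\left(Y \right)} = 2 Y 1 = 2 Y$)
$H{\left(X,w \right)} = \left(-16 + X\right) \left(X + w\right)$
$H{\left(185,s{\left(8 \right)} \right)} + u{\left(104,c{\left(-12,-4 \right)} \right)} = \left(185^{2} - 2960 - 16 \cdot 2 \cdot 8 + 185 \cdot 2 \cdot 8\right) - 70 = \left(34225 - 2960 - 256 + 185 \cdot 16\right) - 70 = \left(34225 - 2960 - 256 + 2960\right) - 70 = 33969 - 70 = 33899$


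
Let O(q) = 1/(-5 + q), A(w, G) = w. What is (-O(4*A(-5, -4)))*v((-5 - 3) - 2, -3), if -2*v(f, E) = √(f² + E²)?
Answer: -√109/50 ≈ -0.20881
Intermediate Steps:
v(f, E) = -√(E² + f²)/2 (v(f, E) = -√(f² + E²)/2 = -√(E² + f²)/2)
(-O(4*A(-5, -4)))*v((-5 - 3) - 2, -3) = (-1/(-5 + 4*(-5)))*(-√((-3)² + ((-5 - 3) - 2)²)/2) = (-1/(-5 - 20))*(-√(9 + (-8 - 2)²)/2) = (-1/(-25))*(-√(9 + (-10)²)/2) = (-1*(-1/25))*(-√(9 + 100)/2) = (-√109/2)/25 = -√109/50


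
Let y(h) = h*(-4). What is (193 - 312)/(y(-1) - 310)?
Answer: 7/18 ≈ 0.38889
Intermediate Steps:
y(h) = -4*h
(193 - 312)/(y(-1) - 310) = (193 - 312)/(-4*(-1) - 310) = -119/(4 - 310) = -119/(-306) = -119*(-1/306) = 7/18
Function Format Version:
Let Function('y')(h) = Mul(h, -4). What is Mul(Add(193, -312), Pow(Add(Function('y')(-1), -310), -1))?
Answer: Rational(7, 18) ≈ 0.38889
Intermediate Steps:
Function('y')(h) = Mul(-4, h)
Mul(Add(193, -312), Pow(Add(Function('y')(-1), -310), -1)) = Mul(Add(193, -312), Pow(Add(Mul(-4, -1), -310), -1)) = Mul(-119, Pow(Add(4, -310), -1)) = Mul(-119, Pow(-306, -1)) = Mul(-119, Rational(-1, 306)) = Rational(7, 18)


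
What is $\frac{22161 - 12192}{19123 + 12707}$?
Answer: $\frac{3323}{10610} \approx 0.3132$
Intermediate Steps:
$\frac{22161 - 12192}{19123 + 12707} = \frac{9969}{31830} = 9969 \cdot \frac{1}{31830} = \frac{3323}{10610}$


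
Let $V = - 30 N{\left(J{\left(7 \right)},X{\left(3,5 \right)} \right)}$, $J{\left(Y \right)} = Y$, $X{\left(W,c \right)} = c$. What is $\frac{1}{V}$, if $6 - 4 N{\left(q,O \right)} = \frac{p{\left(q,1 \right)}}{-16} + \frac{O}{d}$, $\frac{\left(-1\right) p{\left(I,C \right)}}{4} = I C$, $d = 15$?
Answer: $- \frac{8}{235} \approx -0.034043$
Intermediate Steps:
$p{\left(I,C \right)} = - 4 C I$ ($p{\left(I,C \right)} = - 4 I C = - 4 C I$)
$N{\left(q,O \right)} = \frac{3}{2} - \frac{q}{16} - \frac{O}{60}$ ($N{\left(q,O \right)} = \frac{3}{2} - \frac{\frac{\left(-4\right) 1 q}{-16} + \frac{O}{15}}{4} = \frac{3}{2} - \frac{- 4 q \left(- \frac{1}{16}\right) + O \frac{1}{15}}{4} = \frac{3}{2} - \frac{\frac{q}{4} + \frac{O}{15}}{4} = \frac{3}{2} - \left(\frac{q}{16} + \frac{O}{60}\right) = \frac{3}{2} - \frac{q}{16} - \frac{O}{60}$)
$V = - \frac{235}{8}$ ($V = - 30 \left(\frac{3}{2} - \frac{7}{16} - \frac{1}{12}\right) = \left(-30\right) \frac{47}{48} = - \frac{235}{8} \approx -29.375$)
$\frac{1}{V} = \frac{1}{- \frac{235}{8}} = - \frac{8}{235}$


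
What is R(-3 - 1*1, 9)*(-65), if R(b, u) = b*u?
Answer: 2340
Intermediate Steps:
R(-3 - 1*1, 9)*(-65) = ((-3 - 1*1)*9)*(-65) = ((-3 - 1)*9)*(-65) = -4*9*(-65) = -36*(-65) = 2340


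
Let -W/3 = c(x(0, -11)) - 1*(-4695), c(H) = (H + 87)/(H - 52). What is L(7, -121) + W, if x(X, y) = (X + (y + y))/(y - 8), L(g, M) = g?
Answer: -4531441/322 ≈ -14073.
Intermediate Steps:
x(X, y) = (X + 2*y)/(-8 + y)
c(H) = (87 + H)/(-52 + H)
W = -4533695/322 (W = -3*((87 + (0 + 2*(-11))/(-8 - 11))/(-52 + (0 + 2*(-11))/(-8 - 11)) - 1*(-4695)) = -3*((87 + (0 - 22)/(-19))/(-52 + (0 - 22)/(-19)) + 4695) = -3*((87 - 1/19*(-22))/(-52 - 1/19*(-22)) + 4695) = -3*((87 + 22/19)/(-52 + 22/19) + 4695) = -3*((1675/19)/(-966/19) + 4695) = -3*(-19/966*1675/19 + 4695) = -3*(-1675/966 + 4695) = -3*4533695/966 = -4533695/322 ≈ -14080.)
L(7, -121) + W = 7 - 4533695/322 = -4531441/322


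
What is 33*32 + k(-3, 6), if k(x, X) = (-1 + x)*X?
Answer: 1032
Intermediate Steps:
k(x, X) = X*(-1 + x)
33*32 + k(-3, 6) = 33*32 + 6*(-1 - 3) = 1056 + 6*(-4) = 1056 - 24 = 1032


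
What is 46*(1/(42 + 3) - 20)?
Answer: -41354/45 ≈ -918.98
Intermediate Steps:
46*(1/(42 + 3) - 20) = 46*(1/45 - 20) = 46*(-899/45) = -41354/45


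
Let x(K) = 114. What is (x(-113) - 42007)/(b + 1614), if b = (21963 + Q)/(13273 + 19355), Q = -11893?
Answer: -683442402/26335831 ≈ -25.951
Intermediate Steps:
b = 5035/16314 (b = (21963 - 11893)/(13273 + 19355) = 10070/32628 = 10070*(1/32628) = 5035/16314 ≈ 0.30863)
(x(-113) - 42007)/(b + 1614) = (114 - 42007)/(5035/16314 + 1614) = -41893/26335831/16314 = -41893*16314/26335831 = -683442402/26335831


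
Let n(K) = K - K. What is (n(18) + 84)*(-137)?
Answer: -11508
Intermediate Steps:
n(K) = 0
(n(18) + 84)*(-137) = (0 + 84)*(-137) = 84*(-137) = -11508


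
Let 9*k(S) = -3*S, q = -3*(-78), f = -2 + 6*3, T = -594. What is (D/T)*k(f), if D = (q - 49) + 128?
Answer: 2504/891 ≈ 2.8103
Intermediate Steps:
f = 16 (f = -2 + 18 = 16)
q = 234
k(S) = -S/3 (k(S) = (-3*S)/9 = -S/3)
D = 313 (D = (234 - 49) + 128 = 185 + 128 = 313)
(D/T)*k(f) = (313/(-594))*(-⅓*16) = (313*(-1/594))*(-16/3) = -313/594*(-16/3) = 2504/891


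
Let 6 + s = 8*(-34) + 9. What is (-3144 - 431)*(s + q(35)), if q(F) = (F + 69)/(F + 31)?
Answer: 2868125/3 ≈ 9.5604e+5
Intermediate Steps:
s = -269 (s = -6 + (8*(-34) + 9) = -6 + (-272 + 9) = -6 - 263 = -269)
q(F) = (69 + F)/(31 + F)
(-3144 - 431)*(s + q(35)) = (-3144 - 431)*(-269 + (69 + 35)/(31 + 35)) = -3575*(-269 + 104/66) = -3575*(-269 + (1/66)*104) = -3575*(-269 + 52/33) = -3575*(-8825/33) = 2868125/3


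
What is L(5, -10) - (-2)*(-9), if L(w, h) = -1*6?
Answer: -24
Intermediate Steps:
L(w, h) = -6
L(5, -10) - (-2)*(-9) = -6 - (-2)*(-9) = -6 - 1*18 = -6 - 18 = -24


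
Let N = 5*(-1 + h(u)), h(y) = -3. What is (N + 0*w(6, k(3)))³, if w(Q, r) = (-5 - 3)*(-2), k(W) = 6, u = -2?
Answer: -8000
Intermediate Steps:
N = -20 (N = 5*(-1 - 3) = 5*(-4) = -20)
w(Q, r) = 16 (w(Q, r) = -8*(-2) = 16)
(N + 0*w(6, k(3)))³ = (-20 + 0*16)³ = (-20 + 0)³ = (-20)³ = -8000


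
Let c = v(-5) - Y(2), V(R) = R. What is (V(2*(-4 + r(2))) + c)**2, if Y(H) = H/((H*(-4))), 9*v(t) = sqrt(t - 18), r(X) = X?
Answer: 17857/1296 - 5*I*sqrt(23)/6 ≈ 13.779 - 3.9965*I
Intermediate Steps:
v(t) = sqrt(-18 + t)/9 (v(t) = sqrt(t - 18)/9 = sqrt(-18 + t)/9)
Y(H) = -1/4 (Y(H) = H/((-4*H)) = H*(-1/(4*H)) = -1/4)
c = 1/4 + I*sqrt(23)/9 (c = sqrt(-18 - 5)/9 - 1*(-1/4) = sqrt(-23)/9 + 1/4 = (I*sqrt(23))/9 + 1/4 = I*sqrt(23)/9 + 1/4 = 1/4 + I*sqrt(23)/9 ≈ 0.25 + 0.53287*I)
(V(2*(-4 + r(2))) + c)**2 = (2*(-4 + 2) + (1/4 + I*sqrt(23)/9))**2 = (2*(-2) + (1/4 + I*sqrt(23)/9))**2 = (-4 + (1/4 + I*sqrt(23)/9))**2 = (-15/4 + I*sqrt(23)/9)**2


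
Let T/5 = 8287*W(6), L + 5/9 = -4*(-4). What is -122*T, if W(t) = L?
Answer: -702654730/9 ≈ -7.8073e+7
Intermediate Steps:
L = 139/9 (L = -5/9 - 4*(-4) = -5/9 + 16 = 139/9 ≈ 15.444)
W(t) = 139/9
T = 5759465/9 (T = 5*(8287*(139/9)) = 5*(1151893/9) = 5759465/9 ≈ 6.3994e+5)
-122*T = -122*5759465/9 = -702654730/9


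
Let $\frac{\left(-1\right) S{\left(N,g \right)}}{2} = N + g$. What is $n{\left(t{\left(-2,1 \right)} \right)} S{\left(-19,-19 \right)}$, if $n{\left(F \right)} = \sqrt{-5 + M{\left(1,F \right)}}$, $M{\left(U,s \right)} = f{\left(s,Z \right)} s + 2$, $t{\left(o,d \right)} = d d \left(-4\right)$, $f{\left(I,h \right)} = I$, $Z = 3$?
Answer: $76 \sqrt{13} \approx 274.02$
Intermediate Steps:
$t{\left(o,d \right)} = - 4 d^{2}$ ($t{\left(o,d \right)} = d^{2} \left(-4\right) = - 4 d^{2}$)
$M{\left(U,s \right)} = 2 + s^{2}$ ($M{\left(U,s \right)} = s s + 2 = s^{2} + 2 = 2 + s^{2}$)
$S{\left(N,g \right)} = - 2 N - 2 g$ ($S{\left(N,g \right)} = - 2 \left(N + g\right) = - 2 N - 2 g$)
$n{\left(F \right)} = \sqrt{-3 + F^{2}}$ ($n{\left(F \right)} = \sqrt{-5 + \left(2 + F^{2}\right)} = \sqrt{-3 + F^{2}}$)
$n{\left(t{\left(-2,1 \right)} \right)} S{\left(-19,-19 \right)} = \sqrt{-3 + \left(- 4 \cdot 1^{2}\right)^{2}} \left(\left(-2\right) \left(-19\right) - -38\right) = \sqrt{-3 + \left(\left(-4\right) 1\right)^{2}} \left(38 + 38\right) = \sqrt{-3 + \left(-4\right)^{2}} \cdot 76 = \sqrt{-3 + 16} \cdot 76 = \sqrt{13} \cdot 76 = 76 \sqrt{13}$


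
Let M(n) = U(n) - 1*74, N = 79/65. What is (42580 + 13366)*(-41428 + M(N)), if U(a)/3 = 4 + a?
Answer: -150864710898/65 ≈ -2.3210e+9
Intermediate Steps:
N = 79/65 (N = 79*(1/65) = 79/65 ≈ 1.2154)
U(a) = 12 + 3*a (U(a) = 3*(4 + a) = 12 + 3*a)
M(n) = -62 + 3*n (M(n) = (12 + 3*n) - 1*74 = (12 + 3*n) - 74 = -62 + 3*n)
(42580 + 13366)*(-41428 + M(N)) = (42580 + 13366)*(-41428 + (-62 + 3*(79/65))) = 55946*(-41428 + (-62 + 237/65)) = 55946*(-41428 - 3793/65) = 55946*(-2696613/65) = -150864710898/65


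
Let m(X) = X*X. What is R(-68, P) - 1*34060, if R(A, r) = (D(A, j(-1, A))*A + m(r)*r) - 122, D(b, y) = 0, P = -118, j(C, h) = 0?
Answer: -1677214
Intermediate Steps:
m(X) = X²
R(A, r) = -122 + r³ (R(A, r) = (0*A + r²*r) - 122 = (0 + r³) - 122 = r³ - 122 = -122 + r³)
R(-68, P) - 1*34060 = (-122 + (-118)³) - 1*34060 = (-122 - 1643032) - 34060 = -1643154 - 34060 = -1677214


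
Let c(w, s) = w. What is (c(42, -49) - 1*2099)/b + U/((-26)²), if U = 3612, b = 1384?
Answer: 902119/233896 ≈ 3.8569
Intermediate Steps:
(c(42, -49) - 1*2099)/b + U/((-26)²) = (42 - 1*2099)/1384 + 3612/((-26)²) = (42 - 2099)*(1/1384) + 3612/676 = -2057*1/1384 + 3612*(1/676) = -2057/1384 + 903/169 = 902119/233896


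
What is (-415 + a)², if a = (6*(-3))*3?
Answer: 219961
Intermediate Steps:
a = -54 (a = -18*3 = -54)
(-415 + a)² = (-415 - 54)² = (-469)² = 219961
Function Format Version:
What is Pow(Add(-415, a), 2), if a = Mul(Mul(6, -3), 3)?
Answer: 219961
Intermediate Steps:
a = -54 (a = Mul(-18, 3) = -54)
Pow(Add(-415, a), 2) = Pow(Add(-415, -54), 2) = Pow(-469, 2) = 219961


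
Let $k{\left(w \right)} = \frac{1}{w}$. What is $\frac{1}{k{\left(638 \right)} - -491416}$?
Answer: $\frac{638}{313523409} \approx 2.0349 \cdot 10^{-6}$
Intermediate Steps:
$\frac{1}{k{\left(638 \right)} - -491416} = \frac{1}{\frac{1}{638} - -491416} = \frac{1}{\frac{1}{638} + 491416} = \frac{1}{\frac{313523409}{638}} = \frac{638}{313523409}$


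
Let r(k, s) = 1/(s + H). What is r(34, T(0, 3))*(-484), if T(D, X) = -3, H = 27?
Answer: -121/6 ≈ -20.167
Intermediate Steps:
r(k, s) = 1/(27 + s) (r(k, s) = 1/(s + 27) = 1/(27 + s))
r(34, T(0, 3))*(-484) = -484/(27 - 3) = -484/24 = (1/24)*(-484) = -121/6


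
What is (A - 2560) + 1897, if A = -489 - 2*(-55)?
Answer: -1042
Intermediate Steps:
A = -379 (A = -489 + 110 = -379)
(A - 2560) + 1897 = (-379 - 2560) + 1897 = -2939 + 1897 = -1042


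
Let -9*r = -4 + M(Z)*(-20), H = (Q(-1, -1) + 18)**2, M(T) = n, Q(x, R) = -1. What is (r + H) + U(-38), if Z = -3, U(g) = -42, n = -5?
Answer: 709/3 ≈ 236.33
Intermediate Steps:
M(T) = -5
H = 289 (H = (-1 + 18)**2 = 17**2 = 289)
r = -32/3 (r = -(-4 - 5*(-20))/9 = -(-4 + 100)/9 = -1/9*96 = -32/3 ≈ -10.667)
(r + H) + U(-38) = (-32/3 + 289) - 42 = 835/3 - 42 = 709/3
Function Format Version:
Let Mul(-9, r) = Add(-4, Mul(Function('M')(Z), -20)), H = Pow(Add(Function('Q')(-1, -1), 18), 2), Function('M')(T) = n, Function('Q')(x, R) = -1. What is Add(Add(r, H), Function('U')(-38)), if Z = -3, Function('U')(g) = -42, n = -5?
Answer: Rational(709, 3) ≈ 236.33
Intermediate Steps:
Function('M')(T) = -5
H = 289 (H = Pow(Add(-1, 18), 2) = Pow(17, 2) = 289)
r = Rational(-32, 3) (r = Mul(Rational(-1, 9), Add(-4, Mul(-5, -20))) = Mul(Rational(-1, 9), Add(-4, 100)) = Mul(Rational(-1, 9), 96) = Rational(-32, 3) ≈ -10.667)
Add(Add(r, H), Function('U')(-38)) = Add(Add(Rational(-32, 3), 289), -42) = Add(Rational(835, 3), -42) = Rational(709, 3)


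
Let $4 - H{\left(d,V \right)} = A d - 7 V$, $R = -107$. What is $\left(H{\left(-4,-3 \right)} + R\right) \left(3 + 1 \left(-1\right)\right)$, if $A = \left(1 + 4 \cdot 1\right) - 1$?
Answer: $-216$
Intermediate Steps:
$A = 4$ ($A = \left(1 + 4\right) - 1 = 5 - 1 = 4$)
$H{\left(d,V \right)} = 4 - 4 d + 7 V$ ($H{\left(d,V \right)} = 4 - \left(4 d - 7 V\right) = 4 - \left(- 7 V + 4 d\right) = 4 + \left(- 4 d + 7 V\right) = 4 - 4 d + 7 V$)
$\left(H{\left(-4,-3 \right)} + R\right) \left(3 + 1 \left(-1\right)\right) = \left(\left(4 - -16 + 7 \left(-3\right)\right) - 107\right) \left(3 + 1 \left(-1\right)\right) = \left(\left(4 + 16 - 21\right) - 107\right) \left(3 - 1\right) = \left(-1 - 107\right) 2 = \left(-108\right) 2 = -216$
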